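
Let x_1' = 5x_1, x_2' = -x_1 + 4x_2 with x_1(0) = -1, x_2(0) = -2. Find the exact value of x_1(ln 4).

A = [[5,0],[-1,4]]; eigenvalues λ = 5, 4.
Eigenvectors: (-1,1) for λ=5, (0,-1) for λ=4.
From the initial condition, c_1 = 1, c_2 = 3.
x_1(ln 4) = (1)(4^5)(-1) + (3)(4^4)(0) = -1024.

-1024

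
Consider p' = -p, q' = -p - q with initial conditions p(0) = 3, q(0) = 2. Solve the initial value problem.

Coefficient matrix A = [[-1, 0], [-1, -1]].
Characteristic polynomial det(A - λI) = λ^2 + 2λ + 1 = 0.
Single eigenvalue λ = -1 with algebraic multiplicity 2.
Eigenvector v = (0,-1); generalized eigenvector w with (A-λI)w=v is (1,-1).
General solution: e^(-t)[c_1·v + c_2·(t·v + w)].
Applying p(0)=3, q(0)=2 gives c_1=-5, c_2=3.

p(t) = 3e^(-t), q(t) = -3te^(-t) + 2e^(-t)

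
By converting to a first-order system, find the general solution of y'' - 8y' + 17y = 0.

Let x_1 = y, x_2 = y'. Then x_1' = x_2 and x_2' = -17x_1 + 8x_2.
A = [[0,1],[-17,8]]; det(A-λI) = λ^2 - 8λ + 17.
Eigenvalues λ = 4 ± i.

y(t) = C_1e^(4t)cos(t) + C_2e^(4t)sin(t)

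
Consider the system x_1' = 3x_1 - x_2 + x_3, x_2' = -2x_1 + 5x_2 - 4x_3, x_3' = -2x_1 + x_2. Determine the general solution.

x_1(t) = K_1e^(3t) - K_2e^(4t), x_2(t) = -K_1e^(3t) + 2K_2e^(4t) + K_3e^(t), x_3(t) = -K_1e^(3t) + K_2e^(4t) + K_3e^(t)

Coefficient matrix A = [[3, -1, 1], [-2, 5, -4], [-2, 1, 0]].
det(A - λI) = 0 gives eigenvalues λ = 3, 4, 1.
For λ=3: eigenvector (1,-1,-1).
For λ=4: eigenvector (-1,2,1).
For λ=1: eigenvector (0,1,1).
General solution: K_1e^(3t)(1,-1,-1) + K_2e^(4t)(-1,2,1) + K_3e^(t)(0,1,1).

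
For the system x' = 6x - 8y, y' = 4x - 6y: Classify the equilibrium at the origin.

A = [[6,-8],[4,-6]]; det(A-λI) = λ^2 - 4.
λ = 2, -2: opposite signs.

saddle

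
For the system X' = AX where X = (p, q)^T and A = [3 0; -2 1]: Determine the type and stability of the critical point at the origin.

unstable node

A = [[3,0],[-2,1]]; det(A-λI) = λ^2 - 4λ + 3.
λ = 1, 3: both positive.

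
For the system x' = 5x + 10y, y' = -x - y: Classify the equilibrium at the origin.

A = [[5,10],[-1,-1]]; det(A-λI) = λ^2 - 4λ + 5.
λ = 2 ± i: positive real part.

unstable spiral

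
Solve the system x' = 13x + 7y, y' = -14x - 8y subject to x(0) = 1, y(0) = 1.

Coefficient matrix A = [[13, 7], [-14, -8]].
Characteristic polynomial det(A - λI) = λ^2 - 5λ - 6 = 0.
Eigenvalues λ = -1, 6.
For λ=-1: (A-λI) row 1 is [14, 7], so an eigenvector is (1, -2).
For λ=6: (A-λI) row 1 is [7, 7], so an eigenvector is (1, -1).
General solution: K_1e^(-t)(1,-2) + K_2e^(6t)(1,-1).
Applying x(0)=1, y(0)=1 gives K_1=-2, K_2=3.

x(t) = 3e^(6t) - 2e^(-t), y(t) = -3e^(6t) + 4e^(-t)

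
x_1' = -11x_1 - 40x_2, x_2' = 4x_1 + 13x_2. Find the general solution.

Coefficient matrix A = [[-11, -40], [4, 13]].
Characteristic polynomial det(A - λI) = λ^2 - 2λ + 17 = 0.
Eigenvalues λ = 1 ± 4i (complex conjugate pair).
For λ=1+4i: an eigenvector is (-3,1) - i(-1,0) = (-3 + i, 1).
A real fundamental pair from Re and Im of e^((1+4i)t)v: X_1 = e^(t)(cos(4t)·(-3,1) + sin(4t)·(-1,0)), X_2 = e^(t)(sin(4t)·(-3,1) - cos(4t)·(-1,0)).
General solution: C_1X_1 + C_2X_2.

x_1(t) = -C_1e^(t)sin(4t) - 3C_1e^(t)cos(4t) - 3C_2e^(t)sin(4t) + C_2e^(t)cos(4t), x_2(t) = C_1e^(t)cos(4t) + C_2e^(t)sin(4t)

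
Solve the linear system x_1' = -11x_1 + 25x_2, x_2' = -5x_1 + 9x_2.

x_1(t) = -C_1e^(-t)sin(5t) - 2C_1e^(-t)cos(5t) - 2C_2e^(-t)sin(5t) + C_2e^(-t)cos(5t), x_2(t) = -C_1e^(-t)cos(5t) - C_2e^(-t)sin(5t)

Coefficient matrix A = [[-11, 25], [-5, 9]].
Characteristic polynomial det(A - λI) = λ^2 + 2λ + 26 = 0.
Eigenvalues λ = -1 ± 5i (complex conjugate pair).
For λ=-1+5i: an eigenvector is (-2,-1) - i(-1,0) = (-2 + i, -1).
A real fundamental pair from Re and Im of e^((-1+5i)t)v: X_1 = e^(-t)(cos(5t)·(-2,-1) + sin(5t)·(-1,0)), X_2 = e^(-t)(sin(5t)·(-2,-1) - cos(5t)·(-1,0)).
General solution: C_1X_1 + C_2X_2.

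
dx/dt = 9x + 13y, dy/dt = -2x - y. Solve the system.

Coefficient matrix A = [[9, 13], [-2, -1]].
Characteristic polynomial det(A - λI) = λ^2 - 8λ + 17 = 0.
Eigenvalues λ = 4 ± i (complex conjugate pair).
For λ=4+i: an eigenvector is (2,-1) - i(-3,1) = (2 + 3i, -1 - i).
A real fundamental pair from Re and Im of e^((4+i)t)v: X_1 = e^(4t)(cos(t)·(2,-1) + sin(t)·(-3,1)), X_2 = e^(4t)(sin(t)·(2,-1) - cos(t)·(-3,1)).
General solution: c_1X_1 + c_2X_2.

x(t) = -3c_1e^(4t)sin(t) + 2c_1e^(4t)cos(t) + 2c_2e^(4t)sin(t) + 3c_2e^(4t)cos(t), y(t) = c_1e^(4t)sin(t) - c_1e^(4t)cos(t) - c_2e^(4t)sin(t) - c_2e^(4t)cos(t)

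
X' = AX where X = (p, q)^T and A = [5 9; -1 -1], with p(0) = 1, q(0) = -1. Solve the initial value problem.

Coefficient matrix A = [[5, 9], [-1, -1]].
Characteristic polynomial det(A - λI) = λ^2 - 4λ + 4 = 0.
Single eigenvalue λ = 2 with algebraic multiplicity 2.
Eigenvector v = (3,-1); generalized eigenvector w with (A-λI)w=v is (1,0).
General solution: e^(2t)[K_1·v + K_2·(t·v + w)].
Applying p(0)=1, q(0)=-1 gives K_1=1, K_2=-2.

p(t) = -6te^(2t) + e^(2t), q(t) = 2te^(2t) - e^(2t)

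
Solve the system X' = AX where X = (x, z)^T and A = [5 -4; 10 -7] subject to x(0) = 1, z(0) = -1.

x(t) = 5e^(-t)sin(2t) + e^(-t)cos(2t), z(t) = 8e^(-t)sin(2t) - e^(-t)cos(2t)

Coefficient matrix A = [[5, -4], [10, -7]].
Characteristic polynomial det(A - λI) = λ^2 + 2λ + 5 = 0.
Eigenvalues λ = -1 ± 2i (complex conjugate pair).
For λ=-1+2i: an eigenvector is (1,2) - i(-1,-1) = (1 + i, 2 + i).
A real fundamental pair from Re and Im of e^((-1+2i)t)v: X_1 = e^(-t)(cos(2t)·(1,2) + sin(2t)·(-1,-1)), X_2 = e^(-t)(sin(2t)·(1,2) - cos(2t)·(-1,-1)).
General solution: c_1X_1 + c_2X_2.
Applying x(0)=1, z(0)=-1 gives c_1=-2, c_2=3.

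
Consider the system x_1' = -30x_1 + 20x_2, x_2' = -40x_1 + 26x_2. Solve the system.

Coefficient matrix A = [[-30, 20], [-40, 26]].
Characteristic polynomial det(A - λI) = λ^2 + 4λ + 20 = 0.
Eigenvalues λ = -2 ± 4i (complex conjugate pair).
For λ=-2+4i: an eigenvector is (-2,-3) - i(-1,-1) = (-2 + i, -3 + i).
A real fundamental pair from Re and Im of e^((-2+4i)t)v: X_1 = e^(-2t)(cos(4t)·(-2,-3) + sin(4t)·(-1,-1)), X_2 = e^(-2t)(sin(4t)·(-2,-3) - cos(4t)·(-1,-1)).
General solution: C_1X_1 + C_2X_2.

x_1(t) = -C_1e^(-2t)sin(4t) - 2C_1e^(-2t)cos(4t) - 2C_2e^(-2t)sin(4t) + C_2e^(-2t)cos(4t), x_2(t) = -C_1e^(-2t)sin(4t) - 3C_1e^(-2t)cos(4t) - 3C_2e^(-2t)sin(4t) + C_2e^(-2t)cos(4t)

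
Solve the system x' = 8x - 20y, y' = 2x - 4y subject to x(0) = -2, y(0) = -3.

Coefficient matrix A = [[8, -20], [2, -4]].
Characteristic polynomial det(A - λI) = λ^2 - 4λ + 8 = 0.
Eigenvalues λ = 2 ± 2i (complex conjugate pair).
For λ=2+2i: an eigenvector is (1,0) - i(3,1) = (1 - 3i, 0 - i).
A real fundamental pair from Re and Im of e^((2+2i)t)v: X_1 = e^(2t)(cos(2t)·(1,0) + sin(2t)·(3,1)), X_2 = e^(2t)(sin(2t)·(1,0) - cos(2t)·(3,1)).
General solution: C_1X_1 + C_2X_2.
Applying x(0)=-2, y(0)=-3 gives C_1=7, C_2=3.

x(t) = 24e^(2t)sin(2t) - 2e^(2t)cos(2t), y(t) = 7e^(2t)sin(2t) - 3e^(2t)cos(2t)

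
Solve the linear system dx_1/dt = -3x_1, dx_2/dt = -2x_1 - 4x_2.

Coefficient matrix A = [[-3, 0], [-2, -4]].
Characteristic polynomial det(A - λI) = λ^2 + 7λ + 12 = 0.
Eigenvalues λ = -4, -3.
For λ=-4: (A-λI) row 1 is [1, 0], so an eigenvector is (0, -1).
For λ=-3: (A-λI) row 2 is [-2, -1], so an eigenvector is (1, -2).
General solution: K_1e^(-4t)(0,-1) + K_2e^(-3t)(1,-2).

x_1(t) = K_2e^(-3t), x_2(t) = -K_1e^(-4t) - 2K_2e^(-3t)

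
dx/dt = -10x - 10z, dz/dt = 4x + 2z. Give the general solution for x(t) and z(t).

Coefficient matrix A = [[-10, -10], [4, 2]].
Characteristic polynomial det(A - λI) = λ^2 + 8λ + 20 = 0.
Eigenvalues λ = -4 ± 2i (complex conjugate pair).
For λ=-4+2i: an eigenvector is (-1,1) - i(-2,1) = (-1 + 2i, 1 - i).
A real fundamental pair from Re and Im of e^((-4+2i)t)v: X_1 = e^(-4t)(cos(2t)·(-1,1) + sin(2t)·(-2,1)), X_2 = e^(-4t)(sin(2t)·(-1,1) - cos(2t)·(-2,1)).
General solution: c_1X_1 + c_2X_2.

x(t) = -2c_1e^(-4t)sin(2t) - c_1e^(-4t)cos(2t) - c_2e^(-4t)sin(2t) + 2c_2e^(-4t)cos(2t), z(t) = c_1e^(-4t)sin(2t) + c_1e^(-4t)cos(2t) + c_2e^(-4t)sin(2t) - c_2e^(-4t)cos(2t)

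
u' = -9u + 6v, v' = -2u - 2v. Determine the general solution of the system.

u(t) = 2K_1e^(-6t) - 3K_2e^(-5t), v(t) = K_1e^(-6t) - 2K_2e^(-5t)

Coefficient matrix A = [[-9, 6], [-2, -2]].
Characteristic polynomial det(A - λI) = λ^2 + 11λ + 30 = 0.
Eigenvalues λ = -6, -5.
For λ=-6: (A-λI) row 1 is [-3, 6], so an eigenvector is (2, 1).
For λ=-5: (A-λI) row 1 is [-4, 6], so an eigenvector is (-3, -2).
General solution: K_1e^(-6t)(2,1) + K_2e^(-5t)(-3,-2).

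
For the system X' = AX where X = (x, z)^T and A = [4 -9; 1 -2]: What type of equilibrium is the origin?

unstable improper node

A = [[4,-9],[1,-2]]; det(A-λI) = λ^2 - 2λ + 1.
repeated λ = 1 with a single eigenvector.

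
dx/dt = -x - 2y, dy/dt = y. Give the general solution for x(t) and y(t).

Coefficient matrix A = [[-1, -2], [0, 1]].
Characteristic polynomial det(A - λI) = λ^2 - 1 = 0.
Eigenvalues λ = 1, -1.
For λ=1: (A-λI) row 1 is [-2, -2], so an eigenvector is (-1, 1).
For λ=-1: (A-λI) row 1 is [0, -2], so an eigenvector is (1, 0).
General solution: K_1e^(t)(-1,1) + K_2e^(-t)(1,0).

x(t) = -K_1e^(t) + K_2e^(-t), y(t) = K_1e^(t)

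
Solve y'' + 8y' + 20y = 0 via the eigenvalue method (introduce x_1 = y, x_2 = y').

Let x_1 = y, x_2 = y'. Then x_1' = x_2 and x_2' = -20x_1 - 8x_2.
A = [[0,1],[-20,-8]]; det(A-λI) = λ^2 + 8λ + 20.
Eigenvalues λ = -4 ± 2i.

y(t) = c_1e^(-4t)cos(2t) + c_2e^(-4t)sin(2t)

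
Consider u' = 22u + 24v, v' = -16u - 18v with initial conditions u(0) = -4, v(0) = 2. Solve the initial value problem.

u(t) = -6e^(6t) + 2e^(-2t), v(t) = 4e^(6t) - 2e^(-2t)

Coefficient matrix A = [[22, 24], [-16, -18]].
Characteristic polynomial det(A - λI) = λ^2 - 4λ - 12 = 0.
Eigenvalues λ = -2, 6.
For λ=-2: (A-λI) row 1 is [24, 24], so an eigenvector is (-1, 1).
For λ=6: (A-λI) row 1 is [16, 24], so an eigenvector is (3, -2).
General solution: c_1e^(-2t)(-1,1) + c_2e^(6t)(3,-2).
Applying u(0)=-4, v(0)=2 gives c_1=-2, c_2=-2.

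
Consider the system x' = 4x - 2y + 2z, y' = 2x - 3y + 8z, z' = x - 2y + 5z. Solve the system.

x(t) = 2C_1e^(t) - C_2e^(2t) + 2C_3e^(3t), y(t) = 5C_1e^(t) - 2C_2e^(2t) + 2C_3e^(3t), z(t) = 2C_1e^(t) - C_2e^(2t) + C_3e^(3t)

Coefficient matrix A = [[4, -2, 2], [2, -3, 8], [1, -2, 5]].
det(A - λI) = 0 gives eigenvalues λ = 1, 2, 3.
For λ=1: eigenvector (2,5,2).
For λ=2: eigenvector (-1,-2,-1).
For λ=3: eigenvector (2,2,1).
General solution: C_1e^(t)(2,5,2) + C_2e^(2t)(-1,-2,-1) + C_3e^(3t)(2,2,1).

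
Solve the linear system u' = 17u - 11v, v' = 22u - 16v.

u(t) = C_1e^(6t) - C_2e^(-5t), v(t) = C_1e^(6t) - 2C_2e^(-5t)

Coefficient matrix A = [[17, -11], [22, -16]].
Characteristic polynomial det(A - λI) = λ^2 - λ - 30 = 0.
Eigenvalues λ = 6, -5.
For λ=6: (A-λI) row 1 is [11, -11], so an eigenvector is (1, 1).
For λ=-5: (A-λI) row 1 is [22, -11], so an eigenvector is (-1, -2).
General solution: C_1e^(6t)(1,1) + C_2e^(-5t)(-1,-2).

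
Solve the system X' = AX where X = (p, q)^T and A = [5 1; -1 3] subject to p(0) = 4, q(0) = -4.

Coefficient matrix A = [[5, 1], [-1, 3]].
Characteristic polynomial det(A - λI) = λ^2 - 8λ + 16 = 0.
Single eigenvalue λ = 4 with algebraic multiplicity 2.
Eigenvector v = (1,-1); generalized eigenvector w with (A-λI)w=v is (2,-1).
General solution: e^(4t)[C_1·v + C_2·(t·v + w)].
Applying p(0)=4, q(0)=-4 gives C_1=4, C_2=0.

p(t) = 4e^(4t), q(t) = -4e^(4t)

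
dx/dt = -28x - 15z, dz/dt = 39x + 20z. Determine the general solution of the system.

x(t) = c_1e^(-4t)sin(3t) - 2c_1e^(-4t)cos(3t) - 2c_2e^(-4t)sin(3t) - c_2e^(-4t)cos(3t), z(t) = -2c_1e^(-4t)sin(3t) + 3c_1e^(-4t)cos(3t) + 3c_2e^(-4t)sin(3t) + 2c_2e^(-4t)cos(3t)

Coefficient matrix A = [[-28, -15], [39, 20]].
Characteristic polynomial det(A - λI) = λ^2 + 8λ + 25 = 0.
Eigenvalues λ = -4 ± 3i (complex conjugate pair).
For λ=-4+3i: an eigenvector is (-2,3) - i(1,-2) = (-2 - i, 3 + 2i).
A real fundamental pair from Re and Im of e^((-4+3i)t)v: X_1 = e^(-4t)(cos(3t)·(-2,3) + sin(3t)·(1,-2)), X_2 = e^(-4t)(sin(3t)·(-2,3) - cos(3t)·(1,-2)).
General solution: c_1X_1 + c_2X_2.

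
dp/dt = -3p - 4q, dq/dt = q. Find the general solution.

p(t) = c_1e^(t) - c_2e^(-3t), q(t) = -c_1e^(t)

Coefficient matrix A = [[-3, -4], [0, 1]].
Characteristic polynomial det(A - λI) = λ^2 + 2λ - 3 = 0.
Eigenvalues λ = 1, -3.
For λ=1: (A-λI) row 1 is [-4, -4], so an eigenvector is (1, -1).
For λ=-3: (A-λI) row 1 is [0, -4], so an eigenvector is (-1, 0).
General solution: c_1e^(t)(1,-1) + c_2e^(-3t)(-1,0).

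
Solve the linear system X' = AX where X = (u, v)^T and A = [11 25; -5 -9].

u(t) = -2c_1e^(t)sin(5t) - c_1e^(t)cos(5t) - c_2e^(t)sin(5t) + 2c_2e^(t)cos(5t), v(t) = c_1e^(t)sin(5t) - c_2e^(t)cos(5t)

Coefficient matrix A = [[11, 25], [-5, -9]].
Characteristic polynomial det(A - λI) = λ^2 - 2λ + 26 = 0.
Eigenvalues λ = 1 ± 5i (complex conjugate pair).
For λ=1+5i: an eigenvector is (-1,0) - i(-2,1) = (-1 + 2i, 0 - i).
A real fundamental pair from Re and Im of e^((1+5i)t)v: X_1 = e^(t)(cos(5t)·(-1,0) + sin(5t)·(-2,1)), X_2 = e^(t)(sin(5t)·(-1,0) - cos(5t)·(-2,1)).
General solution: c_1X_1 + c_2X_2.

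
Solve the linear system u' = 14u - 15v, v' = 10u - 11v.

Coefficient matrix A = [[14, -15], [10, -11]].
Characteristic polynomial det(A - λI) = λ^2 - 3λ - 4 = 0.
Eigenvalues λ = -1, 4.
For λ=-1: (A-λI) row 1 is [15, -15], so an eigenvector is (1, 1).
For λ=4: (A-λI) row 1 is [10, -15], so an eigenvector is (3, 2).
General solution: K_1e^(-t)(1,1) + K_2e^(4t)(3,2).

u(t) = K_1e^(-t) + 3K_2e^(4t), v(t) = K_1e^(-t) + 2K_2e^(4t)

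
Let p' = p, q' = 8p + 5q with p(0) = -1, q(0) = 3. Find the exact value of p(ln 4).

-4

A = [[1,0],[8,5]]; eigenvalues λ = 1, 5.
Eigenvectors: (-1,2) for λ=1, (0,1) for λ=5.
From the initial condition, c_1 = 1, c_2 = 1.
p(ln 4) = (1)(4^1)(-1) + (1)(4^5)(0) = -4.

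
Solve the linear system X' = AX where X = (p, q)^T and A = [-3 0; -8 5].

p(t) = -K_2e^(-3t), q(t) = K_1e^(5t) - K_2e^(-3t)

Coefficient matrix A = [[-3, 0], [-8, 5]].
Characteristic polynomial det(A - λI) = λ^2 - 2λ - 15 = 0.
Eigenvalues λ = 5, -3.
For λ=5: (A-λI) row 1 is [-8, 0], so an eigenvector is (0, 1).
For λ=-3: (A-λI) row 2 is [-8, 8], so an eigenvector is (-1, -1).
General solution: K_1e^(5t)(0,1) + K_2e^(-3t)(-1,-1).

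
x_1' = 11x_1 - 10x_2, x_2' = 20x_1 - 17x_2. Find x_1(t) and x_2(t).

x_1(t) = -2c_1e^(-3t)sin(2t) - c_1e^(-3t)cos(2t) - c_2e^(-3t)sin(2t) + 2c_2e^(-3t)cos(2t), x_2(t) = -3c_1e^(-3t)sin(2t) - c_1e^(-3t)cos(2t) - c_2e^(-3t)sin(2t) + 3c_2e^(-3t)cos(2t)

Coefficient matrix A = [[11, -10], [20, -17]].
Characteristic polynomial det(A - λI) = λ^2 + 6λ + 13 = 0.
Eigenvalues λ = -3 ± 2i (complex conjugate pair).
For λ=-3+2i: an eigenvector is (-1,-1) - i(-2,-3) = (-1 + 2i, -1 + 3i).
A real fundamental pair from Re and Im of e^((-3+2i)t)v: X_1 = e^(-3t)(cos(2t)·(-1,-1) + sin(2t)·(-2,-3)), X_2 = e^(-3t)(sin(2t)·(-1,-1) - cos(2t)·(-2,-3)).
General solution: c_1X_1 + c_2X_2.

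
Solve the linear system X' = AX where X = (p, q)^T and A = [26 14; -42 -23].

p(t) = C_1e^(-2t) - 2C_2e^(5t), q(t) = -2C_1e^(-2t) + 3C_2e^(5t)

Coefficient matrix A = [[26, 14], [-42, -23]].
Characteristic polynomial det(A - λI) = λ^2 - 3λ - 10 = 0.
Eigenvalues λ = -2, 5.
For λ=-2: (A-λI) row 1 is [28, 14], so an eigenvector is (1, -2).
For λ=5: (A-λI) row 1 is [21, 14], so an eigenvector is (-2, 3).
General solution: C_1e^(-2t)(1,-2) + C_2e^(5t)(-2,3).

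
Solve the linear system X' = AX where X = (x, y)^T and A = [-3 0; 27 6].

x(t) = C_2e^(-3t), y(t) = C_1e^(6t) - 3C_2e^(-3t)

Coefficient matrix A = [[-3, 0], [27, 6]].
Characteristic polynomial det(A - λI) = λ^2 - 3λ - 18 = 0.
Eigenvalues λ = 6, -3.
For λ=6: (A-λI) row 1 is [-9, 0], so an eigenvector is (0, 1).
For λ=-3: (A-λI) row 2 is [27, 9], so an eigenvector is (1, -3).
General solution: C_1e^(6t)(0,1) + C_2e^(-3t)(1,-3).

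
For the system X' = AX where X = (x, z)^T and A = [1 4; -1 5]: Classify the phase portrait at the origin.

A = [[1,4],[-1,5]]; det(A-λI) = λ^2 - 6λ + 9.
repeated λ = 3 with a single eigenvector.

unstable improper node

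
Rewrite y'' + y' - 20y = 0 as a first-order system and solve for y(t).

y(t) = c_1e^(-5t) + c_2e^(4t)

Let x_1 = y, x_2 = y'. Then x_1' = x_2 and x_2' = 20x_1 - x_2.
A = [[0,1],[20,-1]]; det(A-λI) = λ^2 + λ - 20.
Eigenvalues λ = -5, 4 with eigenvectors (1,-5), (1,4).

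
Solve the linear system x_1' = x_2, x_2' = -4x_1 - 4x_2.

x_1(t) = -K_1e^(-2t) - K_2te^(-2t), x_2(t) = 2K_1e^(-2t) + 2K_2te^(-2t) - K_2e^(-2t)

Coefficient matrix A = [[0, 1], [-4, -4]].
Characteristic polynomial det(A - λI) = λ^2 + 4λ + 4 = 0.
Single eigenvalue λ = -2 with algebraic multiplicity 2.
Eigenvector v = (-1,2); generalized eigenvector w with (A-λI)w=v is (0,-1).
General solution: e^(-2t)[K_1·v + K_2·(t·v + w)].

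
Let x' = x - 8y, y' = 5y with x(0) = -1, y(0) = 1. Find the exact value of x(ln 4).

A = [[1,-8],[0,5]]; eigenvalues λ = 5, 1.
Eigenvectors: (-2,1) for λ=5, (-1,0) for λ=1.
From the initial condition, c_1 = 1, c_2 = -1.
x(ln 4) = (1)(4^5)(-2) + (-1)(4^1)(-1) = -2044.

-2044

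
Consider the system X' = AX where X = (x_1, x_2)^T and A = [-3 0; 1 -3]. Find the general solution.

x_1(t) = -K_2e^(-3t), x_2(t) = -K_1e^(-3t) - K_2te^(-3t) + 2K_2e^(-3t)

Coefficient matrix A = [[-3, 0], [1, -3]].
Characteristic polynomial det(A - λI) = λ^2 + 6λ + 9 = 0.
Single eigenvalue λ = -3 with algebraic multiplicity 2.
Eigenvector v = (0,-1); generalized eigenvector w with (A-λI)w=v is (-1,2).
General solution: e^(-3t)[K_1·v + K_2·(t·v + w)].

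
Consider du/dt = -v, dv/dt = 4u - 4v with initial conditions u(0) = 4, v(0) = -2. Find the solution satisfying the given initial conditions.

Coefficient matrix A = [[0, -1], [4, -4]].
Characteristic polynomial det(A - λI) = λ^2 + 4λ + 4 = 0.
Single eigenvalue λ = -2 with algebraic multiplicity 2.
Eigenvector v = (1,2); generalized eigenvector w with (A-λI)w=v is (2,3).
General solution: e^(-2t)[K_1·v + K_2·(t·v + w)].
Applying u(0)=4, v(0)=-2 gives K_1=-16, K_2=10.

u(t) = 10te^(-2t) + 4e^(-2t), v(t) = 20te^(-2t) - 2e^(-2t)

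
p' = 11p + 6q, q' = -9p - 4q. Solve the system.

p(t) = -2c_1e^(2t) - c_2e^(5t), q(t) = 3c_1e^(2t) + c_2e^(5t)

Coefficient matrix A = [[11, 6], [-9, -4]].
Characteristic polynomial det(A - λI) = λ^2 - 7λ + 10 = 0.
Eigenvalues λ = 2, 5.
For λ=2: (A-λI) row 1 is [9, 6], so an eigenvector is (-2, 3).
For λ=5: (A-λI) row 1 is [6, 6], so an eigenvector is (-1, 1).
General solution: c_1e^(2t)(-2,3) + c_2e^(5t)(-1,1).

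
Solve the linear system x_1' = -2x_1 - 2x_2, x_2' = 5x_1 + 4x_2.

Coefficient matrix A = [[-2, -2], [5, 4]].
Characteristic polynomial det(A - λI) = λ^2 - 2λ + 2 = 0.
Eigenvalues λ = 1 ± i (complex conjugate pair).
For λ=1+i: an eigenvector is (1,-1) - i(-1,2) = (1 + i, -1 - 2i).
A real fundamental pair from Re and Im of e^((1+i)t)v: X_1 = e^(t)(cos(t)·(1,-1) + sin(t)·(-1,2)), X_2 = e^(t)(sin(t)·(1,-1) - cos(t)·(-1,2)).
General solution: c_1X_1 + c_2X_2.

x_1(t) = -c_1e^(t)sin(t) + c_1e^(t)cos(t) + c_2e^(t)sin(t) + c_2e^(t)cos(t), x_2(t) = 2c_1e^(t)sin(t) - c_1e^(t)cos(t) - c_2e^(t)sin(t) - 2c_2e^(t)cos(t)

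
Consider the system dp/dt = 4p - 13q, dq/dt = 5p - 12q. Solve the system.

Coefficient matrix A = [[4, -13], [5, -12]].
Characteristic polynomial det(A - λI) = λ^2 + 8λ + 17 = 0.
Eigenvalues λ = -4 ± i (complex conjugate pair).
For λ=-4+i: an eigenvector is (2,1) - i(3,2) = (2 - 3i, 1 - 2i).
A real fundamental pair from Re and Im of e^((-4+i)t)v: X_1 = e^(-4t)(cos(t)·(2,1) + sin(t)·(3,2)), X_2 = e^(-4t)(sin(t)·(2,1) - cos(t)·(3,2)).
General solution: K_1X_1 + K_2X_2.

p(t) = 3K_1e^(-4t)sin(t) + 2K_1e^(-4t)cos(t) + 2K_2e^(-4t)sin(t) - 3K_2e^(-4t)cos(t), q(t) = 2K_1e^(-4t)sin(t) + K_1e^(-4t)cos(t) + K_2e^(-4t)sin(t) - 2K_2e^(-4t)cos(t)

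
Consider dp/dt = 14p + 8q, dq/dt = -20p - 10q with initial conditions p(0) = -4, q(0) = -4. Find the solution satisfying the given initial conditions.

Coefficient matrix A = [[14, 8], [-20, -10]].
Characteristic polynomial det(A - λI) = λ^2 - 4λ + 20 = 0.
Eigenvalues λ = 2 ± 4i (complex conjugate pair).
For λ=2+4i: an eigenvector is (1,-1) - i(1,-2) = (1 - i, -1 + 2i).
A real fundamental pair from Re and Im of e^((2+4i)t)v: X_1 = e^(2t)(cos(4t)·(1,-1) + sin(4t)·(1,-2)), X_2 = e^(2t)(sin(4t)·(1,-1) - cos(4t)·(1,-2)).
General solution: C_1X_1 + C_2X_2.
Applying p(0)=-4, q(0)=-4 gives C_1=-12, C_2=-8.

p(t) = -20e^(2t)sin(4t) - 4e^(2t)cos(4t), q(t) = 32e^(2t)sin(4t) - 4e^(2t)cos(4t)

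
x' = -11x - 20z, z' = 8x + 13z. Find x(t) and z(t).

Coefficient matrix A = [[-11, -20], [8, 13]].
Characteristic polynomial det(A - λI) = λ^2 - 2λ + 17 = 0.
Eigenvalues λ = 1 ± 4i (complex conjugate pair).
For λ=1+4i: an eigenvector is (-2,1) - i(1,-1) = (-2 - i, 1 + i).
A real fundamental pair from Re and Im of e^((1+4i)t)v: X_1 = e^(t)(cos(4t)·(-2,1) + sin(4t)·(1,-1)), X_2 = e^(t)(sin(4t)·(-2,1) - cos(4t)·(1,-1)).
General solution: c_1X_1 + c_2X_2.

x(t) = c_1e^(t)sin(4t) - 2c_1e^(t)cos(4t) - 2c_2e^(t)sin(4t) - c_2e^(t)cos(4t), z(t) = -c_1e^(t)sin(4t) + c_1e^(t)cos(4t) + c_2e^(t)sin(4t) + c_2e^(t)cos(4t)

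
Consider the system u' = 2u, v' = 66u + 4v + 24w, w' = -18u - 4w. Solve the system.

Coefficient matrix A = [[2, 0, 0], [66, 4, 24], [-18, 0, -4]].
det(A - λI) = 0 gives eigenvalues λ = 2, 4, -4.
For λ=2: eigenvector (1,3,-3).
For λ=4: eigenvector (0,1,0).
For λ=-4: eigenvector (0,-3,1).
General solution: c_1e^(2t)(1,3,-3) + c_2e^(4t)(0,1,0) + c_3e^(-4t)(0,-3,1).

u(t) = c_1e^(2t), v(t) = 3c_1e^(2t) + c_2e^(4t) - 3c_3e^(-4t), w(t) = -3c_1e^(2t) + c_3e^(-4t)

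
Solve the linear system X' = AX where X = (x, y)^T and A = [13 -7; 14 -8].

Coefficient matrix A = [[13, -7], [14, -8]].
Characteristic polynomial det(A - λI) = λ^2 - 5λ - 6 = 0.
Eigenvalues λ = 6, -1.
For λ=6: (A-λI) row 1 is [7, -7], so an eigenvector is (1, 1).
For λ=-1: (A-λI) row 1 is [14, -7], so an eigenvector is (-1, -2).
General solution: c_1e^(6t)(1,1) + c_2e^(-t)(-1,-2).

x(t) = c_1e^(6t) - c_2e^(-t), y(t) = c_1e^(6t) - 2c_2e^(-t)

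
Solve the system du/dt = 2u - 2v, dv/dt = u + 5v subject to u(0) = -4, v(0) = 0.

u(t) = 4e^(4t) - 8e^(3t), v(t) = -4e^(4t) + 4e^(3t)

Coefficient matrix A = [[2, -2], [1, 5]].
Characteristic polynomial det(A - λI) = λ^2 - 7λ + 12 = 0.
Eigenvalues λ = 3, 4.
For λ=3: (A-λI) row 1 is [-1, -2], so an eigenvector is (-2, 1).
For λ=4: (A-λI) row 1 is [-2, -2], so an eigenvector is (1, -1).
General solution: C_1e^(3t)(-2,1) + C_2e^(4t)(1,-1).
Applying u(0)=-4, v(0)=0 gives C_1=4, C_2=4.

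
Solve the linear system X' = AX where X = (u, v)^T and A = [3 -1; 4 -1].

Coefficient matrix A = [[3, -1], [4, -1]].
Characteristic polynomial det(A - λI) = λ^2 - 2λ + 1 = 0.
Single eigenvalue λ = 1 with algebraic multiplicity 2.
Eigenvector v = (1,2); generalized eigenvector w with (A-λI)w=v is (2,3).
General solution: e^(t)[K_1·v + K_2·(t·v + w)].

u(t) = K_1e^(t) + K_2te^(t) + 2K_2e^(t), v(t) = 2K_1e^(t) + 2K_2te^(t) + 3K_2e^(t)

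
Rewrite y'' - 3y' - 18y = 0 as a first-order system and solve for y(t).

Let x_1 = y, x_2 = y'. Then x_1' = x_2 and x_2' = 18x_1 + 3x_2.
A = [[0,1],[18,3]]; det(A-λI) = λ^2 - 3λ - 18.
Eigenvalues λ = -3, 6 with eigenvectors (1,-3), (1,6).

y(t) = C_1e^(-3t) + C_2e^(6t)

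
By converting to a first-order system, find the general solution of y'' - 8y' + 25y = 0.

y(t) = K_1e^(4t)cos(3t) + K_2e^(4t)sin(3t)

Let x_1 = y, x_2 = y'. Then x_1' = x_2 and x_2' = -25x_1 + 8x_2.
A = [[0,1],[-25,8]]; det(A-λI) = λ^2 - 8λ + 25.
Eigenvalues λ = 4 ± 3i.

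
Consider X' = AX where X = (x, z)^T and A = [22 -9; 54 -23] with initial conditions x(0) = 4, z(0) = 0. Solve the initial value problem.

Coefficient matrix A = [[22, -9], [54, -23]].
Characteristic polynomial det(A - λI) = λ^2 + λ - 20 = 0.
Eigenvalues λ = 4, -5.
For λ=4: (A-λI) row 1 is [18, -9], so an eigenvector is (-1, -2).
For λ=-5: (A-λI) row 1 is [27, -9], so an eigenvector is (-1, -3).
General solution: K_1e^(4t)(-1,-2) + K_2e^(-5t)(-1,-3).
Applying x(0)=4, z(0)=0 gives K_1=-12, K_2=8.

x(t) = 12e^(4t) - 8e^(-5t), z(t) = 24e^(4t) - 24e^(-5t)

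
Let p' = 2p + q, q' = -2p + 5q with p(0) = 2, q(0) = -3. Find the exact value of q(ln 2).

-104

A = [[2,1],[-2,5]]; eigenvalues λ = 4, 3.
Eigenvectors: (1,2) for λ=4, (-1,-1) for λ=3.
From the initial condition, c_1 = -5, c_2 = -7.
q(ln 2) = (-5)(2^4)(2) + (-7)(2^3)(-1) = -104.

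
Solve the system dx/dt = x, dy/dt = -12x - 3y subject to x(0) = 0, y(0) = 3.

Coefficient matrix A = [[1, 0], [-12, -3]].
Characteristic polynomial det(A - λI) = λ^2 + 2λ - 3 = 0.
Eigenvalues λ = -3, 1.
For λ=-3: (A-λI) row 1 is [4, 0], so an eigenvector is (0, -1).
For λ=1: (A-λI) row 2 is [-12, -4], so an eigenvector is (-1, 3).
General solution: c_1e^(-3t)(0,-1) + c_2e^(t)(-1,3).
Applying x(0)=0, y(0)=3 gives c_1=-3, c_2=0.

x(t) = 0, y(t) = 3e^(-3t)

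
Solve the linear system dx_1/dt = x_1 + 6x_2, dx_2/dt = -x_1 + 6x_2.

x_1(t) = -2K_1e^(4t) - 3K_2e^(3t), x_2(t) = -K_1e^(4t) - K_2e^(3t)

Coefficient matrix A = [[1, 6], [-1, 6]].
Characteristic polynomial det(A - λI) = λ^2 - 7λ + 12 = 0.
Eigenvalues λ = 4, 3.
For λ=4: (A-λI) row 1 is [-3, 6], so an eigenvector is (-2, -1).
For λ=3: (A-λI) row 1 is [-2, 6], so an eigenvector is (-3, -1).
General solution: K_1e^(4t)(-2,-1) + K_2e^(3t)(-3,-1).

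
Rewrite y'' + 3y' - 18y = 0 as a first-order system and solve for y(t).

Let x_1 = y, x_2 = y'. Then x_1' = x_2 and x_2' = 18x_1 - 3x_2.
A = [[0,1],[18,-3]]; det(A-λI) = λ^2 + 3λ - 18.
Eigenvalues λ = 3, -6 with eigenvectors (1,3), (1,-6).

y(t) = c_1e^(3t) + c_2e^(-6t)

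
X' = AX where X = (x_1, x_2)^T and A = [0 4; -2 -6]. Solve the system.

x_1(t) = K_1e^(-4t) + 2K_2e^(-2t), x_2(t) = -K_1e^(-4t) - K_2e^(-2t)

Coefficient matrix A = [[0, 4], [-2, -6]].
Characteristic polynomial det(A - λI) = λ^2 + 6λ + 8 = 0.
Eigenvalues λ = -4, -2.
For λ=-4: (A-λI) row 1 is [4, 4], so an eigenvector is (1, -1).
For λ=-2: (A-λI) row 1 is [2, 4], so an eigenvector is (2, -1).
General solution: K_1e^(-4t)(1,-1) + K_2e^(-2t)(2,-1).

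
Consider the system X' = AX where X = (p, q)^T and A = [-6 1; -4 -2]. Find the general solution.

Coefficient matrix A = [[-6, 1], [-4, -2]].
Characteristic polynomial det(A - λI) = λ^2 + 8λ + 16 = 0.
Single eigenvalue λ = -4 with algebraic multiplicity 2.
Eigenvector v = (1,2); generalized eigenvector w with (A-λI)w=v is (-2,-3).
General solution: e^(-4t)[C_1·v + C_2·(t·v + w)].

p(t) = C_1e^(-4t) + C_2te^(-4t) - 2C_2e^(-4t), q(t) = 2C_1e^(-4t) + 2C_2te^(-4t) - 3C_2e^(-4t)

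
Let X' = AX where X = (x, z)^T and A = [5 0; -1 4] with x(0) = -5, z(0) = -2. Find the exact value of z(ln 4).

A = [[5,0],[-1,4]]; eigenvalues λ = 4, 5.
Eigenvectors: (0,1) for λ=4, (-1,1) for λ=5.
From the initial condition, c_1 = -7, c_2 = 5.
z(ln 4) = (-7)(4^4)(1) + (5)(4^5)(1) = 3328.

3328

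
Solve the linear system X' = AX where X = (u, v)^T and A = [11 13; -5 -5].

Coefficient matrix A = [[11, 13], [-5, -5]].
Characteristic polynomial det(A - λI) = λ^2 - 6λ + 10 = 0.
Eigenvalues λ = 3 ± i (complex conjugate pair).
For λ=3+i: an eigenvector is (-2,1) - i(-3,2) = (-2 + 3i, 1 - 2i).
A real fundamental pair from Re and Im of e^((3+i)t)v: X_1 = e^(3t)(cos(t)·(-2,1) + sin(t)·(-3,2)), X_2 = e^(3t)(sin(t)·(-2,1) - cos(t)·(-3,2)).
General solution: C_1X_1 + C_2X_2.

u(t) = -3C_1e^(3t)sin(t) - 2C_1e^(3t)cos(t) - 2C_2e^(3t)sin(t) + 3C_2e^(3t)cos(t), v(t) = 2C_1e^(3t)sin(t) + C_1e^(3t)cos(t) + C_2e^(3t)sin(t) - 2C_2e^(3t)cos(t)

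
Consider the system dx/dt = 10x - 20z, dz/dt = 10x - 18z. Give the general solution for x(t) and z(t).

Coefficient matrix A = [[10, -20], [10, -18]].
Characteristic polynomial det(A - λI) = λ^2 + 8λ + 20 = 0.
Eigenvalues λ = -4 ± 2i (complex conjugate pair).
For λ=-4+2i: an eigenvector is (-1,-1) - i(3,2) = (-1 - 3i, -1 - 2i).
A real fundamental pair from Re and Im of e^((-4+2i)t)v: X_1 = e^(-4t)(cos(2t)·(-1,-1) + sin(2t)·(3,2)), X_2 = e^(-4t)(sin(2t)·(-1,-1) - cos(2t)·(3,2)).
General solution: K_1X_1 + K_2X_2.

x(t) = 3K_1e^(-4t)sin(2t) - K_1e^(-4t)cos(2t) - K_2e^(-4t)sin(2t) - 3K_2e^(-4t)cos(2t), z(t) = 2K_1e^(-4t)sin(2t) - K_1e^(-4t)cos(2t) - K_2e^(-4t)sin(2t) - 2K_2e^(-4t)cos(2t)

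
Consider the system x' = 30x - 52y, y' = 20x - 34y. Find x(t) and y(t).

Coefficient matrix A = [[30, -52], [20, -34]].
Characteristic polynomial det(A - λI) = λ^2 + 4λ + 20 = 0.
Eigenvalues λ = -2 ± 4i (complex conjugate pair).
For λ=-2+4i: an eigenvector is (2,1) - i(3,2) = (2 - 3i, 1 - 2i).
A real fundamental pair from Re and Im of e^((-2+4i)t)v: X_1 = e^(-2t)(cos(4t)·(2,1) + sin(4t)·(3,2)), X_2 = e^(-2t)(sin(4t)·(2,1) - cos(4t)·(3,2)).
General solution: c_1X_1 + c_2X_2.

x(t) = 3c_1e^(-2t)sin(4t) + 2c_1e^(-2t)cos(4t) + 2c_2e^(-2t)sin(4t) - 3c_2e^(-2t)cos(4t), y(t) = 2c_1e^(-2t)sin(4t) + c_1e^(-2t)cos(4t) + c_2e^(-2t)sin(4t) - 2c_2e^(-2t)cos(4t)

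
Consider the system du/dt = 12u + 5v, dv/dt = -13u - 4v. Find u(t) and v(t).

Coefficient matrix A = [[12, 5], [-13, -4]].
Characteristic polynomial det(A - λI) = λ^2 - 8λ + 17 = 0.
Eigenvalues λ = 4 ± i (complex conjugate pair).
For λ=4+i: an eigenvector is (1,-2) - i(-2,3) = (1 + 2i, -2 - 3i).
A real fundamental pair from Re and Im of e^((4+i)t)v: X_1 = e^(4t)(cos(t)·(1,-2) + sin(t)·(-2,3)), X_2 = e^(4t)(sin(t)·(1,-2) - cos(t)·(-2,3)).
General solution: C_1X_1 + C_2X_2.

u(t) = -2C_1e^(4t)sin(t) + C_1e^(4t)cos(t) + C_2e^(4t)sin(t) + 2C_2e^(4t)cos(t), v(t) = 3C_1e^(4t)sin(t) - 2C_1e^(4t)cos(t) - 2C_2e^(4t)sin(t) - 3C_2e^(4t)cos(t)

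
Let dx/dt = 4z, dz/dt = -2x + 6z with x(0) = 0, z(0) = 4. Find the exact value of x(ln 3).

A = [[0,4],[-2,6]]; eigenvalues λ = 2, 4.
Eigenvectors: (-2,-1) for λ=2, (1,1) for λ=4.
From the initial condition, c_1 = 4, c_2 = 8.
x(ln 3) = (4)(3^2)(-2) + (8)(3^4)(1) = 576.

576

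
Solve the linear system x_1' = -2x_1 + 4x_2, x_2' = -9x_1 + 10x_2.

x_1(t) = 2C_1e^(4t) + 2C_2te^(4t) - C_2e^(4t), x_2(t) = 3C_1e^(4t) + 3C_2te^(4t) - C_2e^(4t)

Coefficient matrix A = [[-2, 4], [-9, 10]].
Characteristic polynomial det(A - λI) = λ^2 - 8λ + 16 = 0.
Single eigenvalue λ = 4 with algebraic multiplicity 2.
Eigenvector v = (2,3); generalized eigenvector w with (A-λI)w=v is (-1,-1).
General solution: e^(4t)[C_1·v + C_2·(t·v + w)].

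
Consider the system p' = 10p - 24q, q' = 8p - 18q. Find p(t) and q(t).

p(t) = 3K_1e^(-6t) - 2K_2e^(-2t), q(t) = 2K_1e^(-6t) - K_2e^(-2t)

Coefficient matrix A = [[10, -24], [8, -18]].
Characteristic polynomial det(A - λI) = λ^2 + 8λ + 12 = 0.
Eigenvalues λ = -6, -2.
For λ=-6: (A-λI) row 1 is [16, -24], so an eigenvector is (3, 2).
For λ=-2: (A-λI) row 1 is [12, -24], so an eigenvector is (-2, -1).
General solution: K_1e^(-6t)(3,2) + K_2e^(-2t)(-2,-1).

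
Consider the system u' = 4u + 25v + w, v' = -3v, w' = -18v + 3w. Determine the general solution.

Coefficient matrix A = [[4, 25, 1], [0, -3, 0], [0, -18, 3]].
det(A - λI) = 0 gives eigenvalues λ = 4, -3, 3.
For λ=4: eigenvector (1,0,0).
For λ=-3: eigenvector (-4,1,3).
For λ=3: eigenvector (-1,0,1).
General solution: K_1e^(4t)(1,0,0) + K_2e^(-3t)(-4,1,3) + K_3e^(3t)(-1,0,1).

u(t) = K_1e^(4t) - 4K_2e^(-3t) - K_3e^(3t), v(t) = K_2e^(-3t), w(t) = 3K_2e^(-3t) + K_3e^(3t)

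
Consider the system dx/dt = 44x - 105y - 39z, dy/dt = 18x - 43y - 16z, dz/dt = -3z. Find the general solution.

x(t) = 5K_1e^(2t) + 7K_2e^(-t) + 12K_3e^(-3t), y(t) = 2K_1e^(2t) + 3K_2e^(-t) + 5K_3e^(-3t), z(t) = K_3e^(-3t)

Coefficient matrix A = [[44, -105, -39], [18, -43, -16], [0, 0, -3]].
det(A - λI) = 0 gives eigenvalues λ = 2, -1, -3.
For λ=2: eigenvector (5,2,0).
For λ=-1: eigenvector (7,3,0).
For λ=-3: eigenvector (12,5,1).
General solution: K_1e^(2t)(5,2,0) + K_2e^(-t)(7,3,0) + K_3e^(-3t)(12,5,1).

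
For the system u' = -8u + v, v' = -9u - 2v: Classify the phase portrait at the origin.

A = [[-8,1],[-9,-2]]; det(A-λI) = λ^2 + 10λ + 25.
repeated λ = -5 with a single eigenvector.

stable improper node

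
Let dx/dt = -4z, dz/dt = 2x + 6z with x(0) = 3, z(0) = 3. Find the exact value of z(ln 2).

A = [[0,-4],[2,6]]; eigenvalues λ = 4, 2.
Eigenvectors: (-1,1) for λ=4, (-2,1) for λ=2.
From the initial condition, c_1 = 9, c_2 = -6.
z(ln 2) = (9)(2^4)(1) + (-6)(2^2)(1) = 120.

120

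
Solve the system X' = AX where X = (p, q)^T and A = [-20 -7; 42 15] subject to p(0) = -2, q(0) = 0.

Coefficient matrix A = [[-20, -7], [42, 15]].
Characteristic polynomial det(A - λI) = λ^2 + 5λ - 6 = 0.
Eigenvalues λ = -6, 1.
For λ=-6: (A-λI) row 1 is [-14, -7], so an eigenvector is (1, -2).
For λ=1: (A-λI) row 1 is [-21, -7], so an eigenvector is (-1, 3).
General solution: C_1e^(-6t)(1,-2) + C_2e^(t)(-1,3).
Applying p(0)=-2, q(0)=0 gives C_1=-6, C_2=-4.

p(t) = 4e^(t) - 6e^(-6t), q(t) = -12e^(t) + 12e^(-6t)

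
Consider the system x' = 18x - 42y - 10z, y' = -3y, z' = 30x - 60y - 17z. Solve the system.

x(t) = K_1e^(-2t) + 2K_2e^(-3t) - 2K_3e^(3t), y(t) = K_2e^(-3t), z(t) = 2K_1e^(-2t) - 3K_3e^(3t)

Coefficient matrix A = [[18, -42, -10], [0, -3, 0], [30, -60, -17]].
det(A - λI) = 0 gives eigenvalues λ = -2, -3, 3.
For λ=-2: eigenvector (1,0,2).
For λ=-3: eigenvector (2,1,0).
For λ=3: eigenvector (-2,0,-3).
General solution: K_1e^(-2t)(1,0,2) + K_2e^(-3t)(2,1,0) + K_3e^(3t)(-2,0,-3).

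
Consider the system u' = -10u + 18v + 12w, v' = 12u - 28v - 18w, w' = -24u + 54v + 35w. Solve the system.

u(t) = K_1e^(2t) + K_2e^(-4t), v(t) = -2K_1e^(2t) - K_2e^(-4t) + 2K_3e^(-t), w(t) = 4K_1e^(2t) + 2K_2e^(-4t) - 3K_3e^(-t)

Coefficient matrix A = [[-10, 18, 12], [12, -28, -18], [-24, 54, 35]].
det(A - λI) = 0 gives eigenvalues λ = 2, -4, -1.
For λ=2: eigenvector (1,-2,4).
For λ=-4: eigenvector (1,-1,2).
For λ=-1: eigenvector (0,2,-3).
General solution: K_1e^(2t)(1,-2,4) + K_2e^(-4t)(1,-1,2) + K_3e^(-t)(0,2,-3).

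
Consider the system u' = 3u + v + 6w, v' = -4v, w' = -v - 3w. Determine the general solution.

u(t) = c_1e^(3t) - c_2e^(-4t) + c_3e^(-3t), v(t) = c_2e^(-4t), w(t) = c_2e^(-4t) - c_3e^(-3t)

Coefficient matrix A = [[3, 1, 6], [0, -4, 0], [0, -1, -3]].
det(A - λI) = 0 gives eigenvalues λ = 3, -4, -3.
For λ=3: eigenvector (1,0,0).
For λ=-4: eigenvector (-1,1,1).
For λ=-3: eigenvector (1,0,-1).
General solution: c_1e^(3t)(1,0,0) + c_2e^(-4t)(-1,1,1) + c_3e^(-3t)(1,0,-1).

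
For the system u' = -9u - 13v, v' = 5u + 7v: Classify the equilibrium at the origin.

A = [[-9,-13],[5,7]]; det(A-λI) = λ^2 + 2λ + 2.
λ = -1 ± i: negative real part.

stable spiral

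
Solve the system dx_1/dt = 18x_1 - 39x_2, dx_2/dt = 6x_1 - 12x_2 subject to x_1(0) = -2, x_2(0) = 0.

Coefficient matrix A = [[18, -39], [6, -12]].
Characteristic polynomial det(A - λI) = λ^2 - 6λ + 18 = 0.
Eigenvalues λ = 3 ± 3i (complex conjugate pair).
For λ=3+3i: an eigenvector is (-3,-1) - i(-2,-1) = (-3 + 2i, -1 + i).
A real fundamental pair from Re and Im of e^((3+3i)t)v: X_1 = e^(3t)(cos(3t)·(-3,-1) + sin(3t)·(-2,-1)), X_2 = e^(3t)(sin(3t)·(-3,-1) - cos(3t)·(-2,-1)).
General solution: K_1X_1 + K_2X_2.
Applying x_1(0)=-2, x_2(0)=0 gives K_1=2, K_2=2.

x_1(t) = -10e^(3t)sin(3t) - 2e^(3t)cos(3t), x_2(t) = -4e^(3t)sin(3t)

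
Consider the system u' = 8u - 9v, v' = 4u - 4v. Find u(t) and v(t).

Coefficient matrix A = [[8, -9], [4, -4]].
Characteristic polynomial det(A - λI) = λ^2 - 4λ + 4 = 0.
Single eigenvalue λ = 2 with algebraic multiplicity 2.
Eigenvector v = (3,2); generalized eigenvector w with (A-λI)w=v is (-1,-1).
General solution: e^(2t)[C_1·v + C_2·(t·v + w)].

u(t) = 3C_1e^(2t) + 3C_2te^(2t) - C_2e^(2t), v(t) = 2C_1e^(2t) + 2C_2te^(2t) - C_2e^(2t)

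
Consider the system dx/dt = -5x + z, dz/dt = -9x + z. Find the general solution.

x(t) = -C_1e^(-2t) - C_2te^(-2t), z(t) = -3C_1e^(-2t) - 3C_2te^(-2t) - C_2e^(-2t)

Coefficient matrix A = [[-5, 1], [-9, 1]].
Characteristic polynomial det(A - λI) = λ^2 + 4λ + 4 = 0.
Single eigenvalue λ = -2 with algebraic multiplicity 2.
Eigenvector v = (-1,-3); generalized eigenvector w with (A-λI)w=v is (0,-1).
General solution: e^(-2t)[C_1·v + C_2·(t·v + w)].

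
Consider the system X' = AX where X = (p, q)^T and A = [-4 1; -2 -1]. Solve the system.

p(t) = C_1e^(-2t) - C_2e^(-3t), q(t) = 2C_1e^(-2t) - C_2e^(-3t)

Coefficient matrix A = [[-4, 1], [-2, -1]].
Characteristic polynomial det(A - λI) = λ^2 + 5λ + 6 = 0.
Eigenvalues λ = -2, -3.
For λ=-2: (A-λI) row 1 is [-2, 1], so an eigenvector is (1, 2).
For λ=-3: (A-λI) row 1 is [-1, 1], so an eigenvector is (-1, -1).
General solution: C_1e^(-2t)(1,2) + C_2e^(-3t)(-1,-1).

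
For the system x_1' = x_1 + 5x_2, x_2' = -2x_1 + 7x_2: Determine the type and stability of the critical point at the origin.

A = [[1,5],[-2,7]]; det(A-λI) = λ^2 - 8λ + 17.
λ = 4 ± i: positive real part.

unstable spiral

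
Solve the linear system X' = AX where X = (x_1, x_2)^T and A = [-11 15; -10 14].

x_1(t) = -3C_1e^(-t) - C_2e^(4t), x_2(t) = -2C_1e^(-t) - C_2e^(4t)

Coefficient matrix A = [[-11, 15], [-10, 14]].
Characteristic polynomial det(A - λI) = λ^2 - 3λ - 4 = 0.
Eigenvalues λ = -1, 4.
For λ=-1: (A-λI) row 1 is [-10, 15], so an eigenvector is (-3, -2).
For λ=4: (A-λI) row 1 is [-15, 15], so an eigenvector is (-1, -1).
General solution: C_1e^(-t)(-3,-2) + C_2e^(4t)(-1,-1).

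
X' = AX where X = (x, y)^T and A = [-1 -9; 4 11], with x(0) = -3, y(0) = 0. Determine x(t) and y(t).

Coefficient matrix A = [[-1, -9], [4, 11]].
Characteristic polynomial det(A - λI) = λ^2 - 10λ + 25 = 0.
Single eigenvalue λ = 5 with algebraic multiplicity 2.
Eigenvector v = (-3,2); generalized eigenvector w with (A-λI)w=v is (-1,1).
General solution: e^(5t)[C_1·v + C_2·(t·v + w)].
Applying x(0)=-3, y(0)=0 gives C_1=3, C_2=-6.

x(t) = 18te^(5t) - 3e^(5t), y(t) = -12te^(5t)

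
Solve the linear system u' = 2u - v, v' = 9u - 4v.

Coefficient matrix A = [[2, -1], [9, -4]].
Characteristic polynomial det(A - λI) = λ^2 + 2λ + 1 = 0.
Single eigenvalue λ = -1 with algebraic multiplicity 2.
Eigenvector v = (-1,-3); generalized eigenvector w with (A-λI)w=v is (-1,-2).
General solution: e^(-t)[c_1·v + c_2·(t·v + w)].

u(t) = -c_1e^(-t) - c_2te^(-t) - c_2e^(-t), v(t) = -3c_1e^(-t) - 3c_2te^(-t) - 2c_2e^(-t)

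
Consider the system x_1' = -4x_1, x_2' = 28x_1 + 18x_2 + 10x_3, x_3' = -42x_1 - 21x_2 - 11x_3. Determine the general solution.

Coefficient matrix A = [[-4, 0, 0], [28, 18, 10], [-42, -21, -11]].
det(A - λI) = 0 gives eigenvalues λ = -4, 3, 4.
For λ=-4: eigenvector (1,-4,6).
For λ=3: eigenvector (0,-2,3).
For λ=4: eigenvector (0,-5,7).
General solution: K_1e^(-4t)(1,-4,6) + K_2e^(3t)(0,-2,3) + K_3e^(4t)(0,-5,7).

x_1(t) = K_1e^(-4t), x_2(t) = -4K_1e^(-4t) - 2K_2e^(3t) - 5K_3e^(4t), x_3(t) = 6K_1e^(-4t) + 3K_2e^(3t) + 7K_3e^(4t)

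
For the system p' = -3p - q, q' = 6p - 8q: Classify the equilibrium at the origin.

stable node

A = [[-3,-1],[6,-8]]; det(A-λI) = λ^2 + 11λ + 30.
λ = -6, -5: both negative.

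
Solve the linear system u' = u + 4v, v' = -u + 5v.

Coefficient matrix A = [[1, 4], [-1, 5]].
Characteristic polynomial det(A - λI) = λ^2 - 6λ + 9 = 0.
Single eigenvalue λ = 3 with algebraic multiplicity 2.
Eigenvector v = (2,1); generalized eigenvector w with (A-λI)w=v is (-3,-1).
General solution: e^(3t)[c_1·v + c_2·(t·v + w)].

u(t) = 2c_1e^(3t) + 2c_2te^(3t) - 3c_2e^(3t), v(t) = c_1e^(3t) + c_2te^(3t) - c_2e^(3t)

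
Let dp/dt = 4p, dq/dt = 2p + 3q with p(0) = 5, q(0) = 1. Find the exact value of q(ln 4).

A = [[4,0],[2,3]]; eigenvalues λ = 4, 3.
Eigenvectors: (-1,-2) for λ=4, (0,-1) for λ=3.
From the initial condition, c_1 = -5, c_2 = 9.
q(ln 4) = (-5)(4^4)(-2) + (9)(4^3)(-1) = 1984.

1984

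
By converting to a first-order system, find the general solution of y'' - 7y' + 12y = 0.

y(t) = C_1e^(4t) + C_2e^(3t)

Let x_1 = y, x_2 = y'. Then x_1' = x_2 and x_2' = -12x_1 + 7x_2.
A = [[0,1],[-12,7]]; det(A-λI) = λ^2 - 7λ + 12.
Eigenvalues λ = 4, 3 with eigenvectors (1,4), (1,3).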